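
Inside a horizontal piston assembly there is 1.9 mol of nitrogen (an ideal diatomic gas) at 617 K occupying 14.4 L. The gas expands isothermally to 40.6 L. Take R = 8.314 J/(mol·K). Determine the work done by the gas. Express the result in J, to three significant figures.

W ≈ 10100 J

Isothermal: W = nRT ln(V₂/V₁).
W = (1.9)(8.314)(617) × ln(40.6/14.4)
  = 9747 × 1.037
W_by_gas = 10103 J.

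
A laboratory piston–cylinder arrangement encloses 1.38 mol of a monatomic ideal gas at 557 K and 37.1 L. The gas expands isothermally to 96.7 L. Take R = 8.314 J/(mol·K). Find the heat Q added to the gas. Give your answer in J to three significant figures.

Q ≈ 6120 J

Isothermal ⇒ ΔU = 0, so Q = W = nRT ln(V₂/V₁).
Q = (1.38)(8.314)(557) ln(96.7/37.1) = 6391 × 0.958 = 6122 J.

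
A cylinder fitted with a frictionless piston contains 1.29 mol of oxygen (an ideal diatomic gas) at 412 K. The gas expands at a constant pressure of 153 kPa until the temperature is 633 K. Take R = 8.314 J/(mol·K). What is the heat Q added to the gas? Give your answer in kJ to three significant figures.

Q ≈ 8.30 kJ

Isobaric: W = nRΔT = (1.29)(8.314)(221) = 2370 J.
ΔU = nCᵥΔT with Cᵥ = 5R/2: ΔU = (1.29)(20.79)(221) = 5926 J.
Q = ΔU + W = 5926 + 2370 = 8296 J.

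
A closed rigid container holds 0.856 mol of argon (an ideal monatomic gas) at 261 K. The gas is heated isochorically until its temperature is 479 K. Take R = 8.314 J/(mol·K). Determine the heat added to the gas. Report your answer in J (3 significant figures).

Q ≈ 2330 J

Constant volume ⇒ W = 0, so Q = ΔU = nCᵥΔT with Cᵥ = 3R/2 = 12.47 J/(mol·K).
ΔU = (0.856)(12.47)(479 − 261) = 2327 J.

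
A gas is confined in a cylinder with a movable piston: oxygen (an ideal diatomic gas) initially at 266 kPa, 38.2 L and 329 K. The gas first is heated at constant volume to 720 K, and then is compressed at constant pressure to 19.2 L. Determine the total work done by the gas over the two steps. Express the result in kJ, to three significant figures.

W_total ≈ -11.1 kJ

Step 1 (isochoric): W = 0 (constant volume).
After step 1: P = 582.1 kPa (V unchanged).
Step 2 (isobaric): W = PΔV = (582.1 kPa)(19.2 − 38.2 L) = -11060 J.
W_total = 0 − 11060 = -11060 J.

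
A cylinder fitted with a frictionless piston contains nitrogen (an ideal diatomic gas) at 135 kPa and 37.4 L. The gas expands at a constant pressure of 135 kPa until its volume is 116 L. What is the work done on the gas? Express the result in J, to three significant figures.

W ≈ -10600 J

Isobaric: W = P ΔV.
W = (135 kPa)(116 − 37.4 L) = (135)(78.6) = 10611 J.
Work on gas = −W_by = -10611 J.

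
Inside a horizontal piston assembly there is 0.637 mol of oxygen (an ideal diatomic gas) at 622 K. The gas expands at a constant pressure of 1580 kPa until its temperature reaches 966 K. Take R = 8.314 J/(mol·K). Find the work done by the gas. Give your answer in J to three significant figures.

Isobaric: W = P ΔV = nR ΔT.
W = (0.637)(8.314)(966 − 622) = 1822 J.

W ≈ 1820 J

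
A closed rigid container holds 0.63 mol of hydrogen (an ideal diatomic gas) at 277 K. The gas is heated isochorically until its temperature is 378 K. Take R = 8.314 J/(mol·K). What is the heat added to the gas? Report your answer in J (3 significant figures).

Constant volume ⇒ W = 0, so Q = ΔU = nCᵥΔT with Cᵥ = 5R/2 = 20.79 J/(mol·K).
ΔU = (0.63)(20.79)(378 − 277) = 1323 J.

Q ≈ 1320 J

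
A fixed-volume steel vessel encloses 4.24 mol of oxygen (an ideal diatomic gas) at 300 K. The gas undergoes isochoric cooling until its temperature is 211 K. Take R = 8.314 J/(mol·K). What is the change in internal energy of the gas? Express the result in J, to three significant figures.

ΔU ≈ -7840 J

Constant volume ⇒ W = 0, so Q = ΔU = nCᵥΔT with Cᵥ = 5R/2 = 20.79 J/(mol·K).
ΔU = (4.24)(20.79)(211 − 300) = -7843 J.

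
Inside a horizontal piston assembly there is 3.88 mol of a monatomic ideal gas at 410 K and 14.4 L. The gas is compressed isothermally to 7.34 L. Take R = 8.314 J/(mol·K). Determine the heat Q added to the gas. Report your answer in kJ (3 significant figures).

Q ≈ -8.91 kJ

Isothermal ⇒ ΔU = 0, so Q = W = nRT ln(V₂/V₁).
Q = (3.88)(8.314)(410) ln(7.34/14.4) = 13226 × -0.6739 = -8913 J.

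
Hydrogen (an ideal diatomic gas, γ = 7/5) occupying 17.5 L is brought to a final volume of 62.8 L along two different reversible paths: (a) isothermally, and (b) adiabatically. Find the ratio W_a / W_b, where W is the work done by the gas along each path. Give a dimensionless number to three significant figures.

W_a / W_b ≈ 1.28

Path (a) isothermal: W = P₁V₁ ln(V₂/V₁) → W_a/(P₁V₁) = 1.278.
Path (b) adiabatic: W = P₁V₁(1 − (V₁/V₂)^(γ−1))/(γ−1) → W_b/(P₁V₁) = 1.
W_a / W_b = 1.278 / 1 = 1.277.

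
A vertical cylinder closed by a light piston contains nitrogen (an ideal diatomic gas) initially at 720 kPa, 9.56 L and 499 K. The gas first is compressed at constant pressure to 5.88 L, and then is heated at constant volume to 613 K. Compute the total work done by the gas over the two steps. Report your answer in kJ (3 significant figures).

Step 1 (isobaric): W = PΔV = (720 kPa)(5.88 − 9.56 L) = -2650 J.
Step 2 (isochoric): W = 0 (constant volume).
W_total = -2650 + 0 = -2650 J.

W_total ≈ -2.65 kJ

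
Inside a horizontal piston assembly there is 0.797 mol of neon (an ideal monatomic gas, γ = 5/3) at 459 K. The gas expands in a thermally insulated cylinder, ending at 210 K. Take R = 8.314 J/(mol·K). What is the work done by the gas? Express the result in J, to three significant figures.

Adiabatic ⇒ Q = 0, so W_by = −ΔU = nCᵥ(T₁ − T₂).
Cᵥ = 3R/2 = 12.47 J/(mol·K).
W = (0.797)(12.47)(459 − 210) = 2475 J.

W ≈ 2470 J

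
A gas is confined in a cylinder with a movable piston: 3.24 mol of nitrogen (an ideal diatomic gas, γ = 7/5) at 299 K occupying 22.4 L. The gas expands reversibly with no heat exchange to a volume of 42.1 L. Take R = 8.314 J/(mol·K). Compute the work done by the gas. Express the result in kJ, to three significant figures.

W ≈ 4.49 kJ

Adiabatic: TV^(γ−1) = const with γ = 7/5.
T₂ = T₁ (V₁/V₂)^(γ−1) = 299 × (22.4/42.1)^0.4 = 299 × 0.7769 = 232.3 K.
W_by = nCᵥ(T₁ − T₂) = (3.24)(20.79)(299 − 232.3) = 4492 J.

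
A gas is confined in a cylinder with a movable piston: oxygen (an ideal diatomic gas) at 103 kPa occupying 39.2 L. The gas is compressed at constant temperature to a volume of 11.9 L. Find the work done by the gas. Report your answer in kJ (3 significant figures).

Isothermal: W = nRT ln(V₂/V₁) = P₁V₁ ln(V₂/V₁).
P₁V₁ = (103 kPa)(39.2 L) = 4038 J.
W = 4038 × ln(11.9/39.2) = 4038 × -1.192
W_by_gas = -4813 J.

W ≈ -4.81 kJ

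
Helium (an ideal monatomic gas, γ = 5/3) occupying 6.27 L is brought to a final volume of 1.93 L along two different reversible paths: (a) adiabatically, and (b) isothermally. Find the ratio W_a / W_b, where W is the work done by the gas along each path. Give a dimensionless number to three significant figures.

Path (a) adiabatic: W = P₁V₁(1 − (V₁/V₂)^(γ−1))/(γ−1) → W_a/(P₁V₁) = -1.79.
Path (b) isothermal: W = P₁V₁ ln(V₂/V₁) → W_b/(P₁V₁) = -1.178.
W_a / W_b = -1.79 / -1.178 = 1.519.

W_a / W_b ≈ 1.52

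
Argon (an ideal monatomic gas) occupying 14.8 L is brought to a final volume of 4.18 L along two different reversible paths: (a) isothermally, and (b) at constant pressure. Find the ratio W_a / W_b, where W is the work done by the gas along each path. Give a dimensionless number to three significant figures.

W_a / W_b ≈ 1.76

Path (a) isothermal: W = P₁V₁ ln(V₂/V₁) → W_a/(P₁V₁) = -1.264.
Path (b) isobaric: W = P₁(V₂ − V₁) → W_b/(P₁V₁) = -0.7176.
W_a / W_b = -1.264 / -0.7176 = 1.762.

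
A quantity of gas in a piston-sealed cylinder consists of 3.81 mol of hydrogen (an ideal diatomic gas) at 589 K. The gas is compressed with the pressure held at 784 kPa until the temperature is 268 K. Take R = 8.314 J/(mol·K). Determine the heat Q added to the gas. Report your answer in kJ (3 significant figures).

Isobaric: W = nRΔT = (3.81)(8.314)(-321) = -10168 J.
ΔU = nCᵥΔT with Cᵥ = 5R/2: ΔU = (3.81)(20.79)(-321) = -25420 J.
Q = ΔU + W = -25420 − 10168 = -35588 J.

Q ≈ -35.6 kJ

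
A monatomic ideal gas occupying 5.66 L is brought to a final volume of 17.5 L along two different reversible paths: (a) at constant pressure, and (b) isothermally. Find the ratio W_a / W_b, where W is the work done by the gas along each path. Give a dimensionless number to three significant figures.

Path (a) isobaric: W = P₁(V₂ − V₁) → W_a/(P₁V₁) = 2.092.
Path (b) isothermal: W = P₁V₁ ln(V₂/V₁) → W_b/(P₁V₁) = 1.129.
W_a / W_b = 2.092 / 1.129 = 1.853.

W_a / W_b ≈ 1.85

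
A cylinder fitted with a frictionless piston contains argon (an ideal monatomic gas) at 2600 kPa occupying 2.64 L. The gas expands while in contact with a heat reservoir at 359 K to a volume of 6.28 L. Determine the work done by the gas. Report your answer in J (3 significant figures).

W ≈ 5950 J

Isothermal: W = nRT ln(V₂/V₁) = P₁V₁ ln(V₂/V₁).
P₁V₁ = (2600 kPa)(2.64 L) = 6864 J.
W = 6864 × ln(6.28/2.64) = 6864 × 0.8666
W_by_gas = 5948 J.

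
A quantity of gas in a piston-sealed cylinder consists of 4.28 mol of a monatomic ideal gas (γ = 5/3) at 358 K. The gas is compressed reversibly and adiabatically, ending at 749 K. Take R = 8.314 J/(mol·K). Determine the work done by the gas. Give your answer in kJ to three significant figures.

Adiabatic ⇒ Q = 0, so W_by = −ΔU = nCᵥ(T₁ − T₂).
Cᵥ = 3R/2 = 12.47 J/(mol·K).
W = (4.28)(12.47)(358 − 749) = -20870 J.

W ≈ -20.9 kJ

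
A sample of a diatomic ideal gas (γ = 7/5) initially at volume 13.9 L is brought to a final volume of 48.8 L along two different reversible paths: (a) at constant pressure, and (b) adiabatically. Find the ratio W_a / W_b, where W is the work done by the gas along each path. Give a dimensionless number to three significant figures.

W_a / W_b ≈ 2.54

Path (a) isobaric: W = P₁(V₂ − V₁) → W_a/(P₁V₁) = 2.511.
Path (b) adiabatic: W = P₁V₁(1 − (V₁/V₂)^(γ−1))/(γ−1) → W_b/(P₁V₁) = 0.9872.
W_a / W_b = 2.511 / 0.9872 = 2.543.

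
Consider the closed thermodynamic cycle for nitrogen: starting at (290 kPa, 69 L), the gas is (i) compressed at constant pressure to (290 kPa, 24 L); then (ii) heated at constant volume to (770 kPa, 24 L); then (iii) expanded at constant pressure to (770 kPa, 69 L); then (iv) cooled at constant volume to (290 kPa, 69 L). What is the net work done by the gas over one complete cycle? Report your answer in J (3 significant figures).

Constant-volume legs do no work.
W(i) = (290)(24 − 69) = -13050 J; W(iii) = (770)(69 − 24) = 34650 J.
W_net = -13050 + 34650 = 21600 J (the clockwise enclosed area).

W_net ≈ 21600 J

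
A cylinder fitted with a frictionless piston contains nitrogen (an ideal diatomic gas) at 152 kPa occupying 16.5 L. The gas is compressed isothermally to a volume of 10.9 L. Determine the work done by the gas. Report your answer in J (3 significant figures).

Isothermal: W = nRT ln(V₂/V₁) = P₁V₁ ln(V₂/V₁).
P₁V₁ = (152 kPa)(16.5 L) = 2508 J.
W = 2508 × ln(10.9/16.5) = 2508 × -0.4146
W_by_gas = -1040 J.

W ≈ -1040 J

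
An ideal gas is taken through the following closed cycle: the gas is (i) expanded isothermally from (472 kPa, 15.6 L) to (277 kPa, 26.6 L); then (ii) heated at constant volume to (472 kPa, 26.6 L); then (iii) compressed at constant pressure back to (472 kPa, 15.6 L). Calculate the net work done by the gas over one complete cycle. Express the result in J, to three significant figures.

Leg (i): W = PᵢVᵢ ln(V_f/Vᵢ) = (7363) ln(26.6/15.6) = 3929 J.
Leg (ii): W = 0.
Leg (iii): W = PΔV = (472)(15.6 − 26.6) = -5192 J.
W_net = 3929 − 5192 = -1263 J.

W_net ≈ -1260 J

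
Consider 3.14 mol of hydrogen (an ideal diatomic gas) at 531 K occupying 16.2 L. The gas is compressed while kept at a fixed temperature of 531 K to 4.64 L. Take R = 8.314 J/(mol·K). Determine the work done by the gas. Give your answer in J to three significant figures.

Isothermal: W = nRT ln(V₂/V₁).
W = (3.14)(8.314)(531) × ln(4.64/16.2)
  = 13862 × -1.25
W_by_gas = -17332 J.

W ≈ -17300 J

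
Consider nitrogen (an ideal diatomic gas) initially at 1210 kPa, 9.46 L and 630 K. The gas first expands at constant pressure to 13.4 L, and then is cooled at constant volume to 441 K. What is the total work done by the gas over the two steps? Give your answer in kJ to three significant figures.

W_total ≈ 4.77 kJ

Step 1 (isobaric): W = PΔV = (1210 kPa)(13.4 − 9.46 L) = 4767 J.
Step 2 (isochoric): W = 0 (constant volume).
W_total = 4767 + 0 = 4767 J.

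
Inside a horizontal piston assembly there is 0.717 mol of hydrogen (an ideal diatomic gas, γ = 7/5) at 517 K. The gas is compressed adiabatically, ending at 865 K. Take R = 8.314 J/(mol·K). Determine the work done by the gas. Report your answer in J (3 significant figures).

Adiabatic ⇒ Q = 0, so W_by = −ΔU = nCᵥ(T₁ − T₂).
Cᵥ = 5R/2 = 20.79 J/(mol·K).
W = (0.717)(20.79)(517 − 865) = -5186 J.

W ≈ -5190 J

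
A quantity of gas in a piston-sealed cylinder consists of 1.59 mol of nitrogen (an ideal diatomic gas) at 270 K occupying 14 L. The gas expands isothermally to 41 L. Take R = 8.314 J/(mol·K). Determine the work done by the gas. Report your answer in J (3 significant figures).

W ≈ 3840 J

Isothermal: W = nRT ln(V₂/V₁).
W = (1.59)(8.314)(270) × ln(41/14)
  = 3569 × 1.075
W_by_gas = 3835 J.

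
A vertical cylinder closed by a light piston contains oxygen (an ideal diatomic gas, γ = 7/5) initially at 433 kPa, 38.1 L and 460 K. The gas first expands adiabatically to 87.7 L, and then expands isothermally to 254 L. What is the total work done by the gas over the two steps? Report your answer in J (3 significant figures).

Step 1 (adiabatic): W = (P₁V₁ − P₂V₂)/(γ−1) = (16497 − 11819)/0.4 = 11696 J.
After step 1: P = 134.8 kPa, V = 87.7 L, T = 329.6 K.
Step 2 (isothermal): W = P₁V₁ ln(V₂/V₁) = (11819) ln(254/87.7) = 12569 J.
W_total = 11696 + 12569 = 24264 J.

W_total ≈ 24300 J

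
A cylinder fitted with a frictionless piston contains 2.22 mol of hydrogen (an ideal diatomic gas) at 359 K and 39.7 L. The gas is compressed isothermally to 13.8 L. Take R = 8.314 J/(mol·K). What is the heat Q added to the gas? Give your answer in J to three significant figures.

Isothermal ⇒ ΔU = 0, so Q = W = nRT ln(V₂/V₁).
Q = (2.22)(8.314)(359) ln(13.8/39.7) = 6626 × -1.057 = -7002 J.

Q ≈ -7000 J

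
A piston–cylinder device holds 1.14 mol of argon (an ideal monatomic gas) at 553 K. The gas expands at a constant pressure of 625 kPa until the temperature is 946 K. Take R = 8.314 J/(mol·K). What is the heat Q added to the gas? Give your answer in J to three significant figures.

Q ≈ 9310 J

Isobaric: W = nRΔT = (1.14)(8.314)(393) = 3725 J.
ΔU = nCᵥΔT with Cᵥ = 3R/2: ΔU = (1.14)(12.47)(393) = 5587 J.
Q = ΔU + W = 5587 + 3725 = 9312 J.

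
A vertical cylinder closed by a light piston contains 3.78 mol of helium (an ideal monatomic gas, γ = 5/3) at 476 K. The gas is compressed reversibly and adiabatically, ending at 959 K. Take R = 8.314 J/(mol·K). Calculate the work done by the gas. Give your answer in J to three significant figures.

W ≈ -22800 J

Adiabatic ⇒ Q = 0, so W_by = −ΔU = nCᵥ(T₁ − T₂).
Cᵥ = 3R/2 = 12.47 J/(mol·K).
W = (3.78)(12.47)(476 − 959) = -22769 J.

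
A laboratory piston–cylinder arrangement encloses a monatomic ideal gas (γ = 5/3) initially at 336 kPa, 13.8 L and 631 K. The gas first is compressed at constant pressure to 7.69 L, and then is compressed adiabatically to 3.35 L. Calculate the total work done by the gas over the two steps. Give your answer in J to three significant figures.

Step 1 (isobaric): W = PΔV = (336 kPa)(7.69 − 13.8 L) = -2053 J.
After step 1: P = 336 kPa, V = 7.69 L, T = 351.6 K.
Step 2 (adiabatic): W = (P₁V₁ − P₂V₂)/(γ−1) = (2584 − 4496)/0.667 = -2869 J.
W_total = -2053 − 2869 = -4922 J.

W_total ≈ -4920 J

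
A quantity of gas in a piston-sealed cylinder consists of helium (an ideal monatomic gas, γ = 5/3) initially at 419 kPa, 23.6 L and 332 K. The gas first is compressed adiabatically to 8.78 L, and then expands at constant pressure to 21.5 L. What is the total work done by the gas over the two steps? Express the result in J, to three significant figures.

W_total ≈ 13900 J

Step 1 (adiabatic): W = (P₁V₁ − P₂V₂)/(γ−1) = (9888 − 19116)/0.667 = -13842 J.
After step 1: P = 2177 kPa, V = 8.78 L, T = 641.8 K.
Step 2 (isobaric): W = PΔV = (2177 kPa)(21.5 − 8.78 L) = 27695 J.
W_total = -13842 + 27695 = 13853 J.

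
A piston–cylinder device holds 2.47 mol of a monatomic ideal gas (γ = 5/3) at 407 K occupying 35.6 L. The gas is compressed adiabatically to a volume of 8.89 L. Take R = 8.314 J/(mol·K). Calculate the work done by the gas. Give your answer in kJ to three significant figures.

W ≈ -19.1 kJ

Adiabatic: TV^(γ−1) = const with γ = 5/3.
T₂ = T₁ (V₁/V₂)^(γ−1) = 407 × (35.6/8.89)^0.667 = 407 × 2.522 = 1026 K.
W_by = nCᵥ(T₁ − T₂) = (2.47)(12.47)(407 − 1026) = -19078 J.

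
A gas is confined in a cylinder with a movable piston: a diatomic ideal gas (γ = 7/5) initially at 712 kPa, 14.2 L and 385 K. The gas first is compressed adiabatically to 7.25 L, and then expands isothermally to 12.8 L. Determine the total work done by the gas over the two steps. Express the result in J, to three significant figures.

Step 1 (adiabatic): W = (P₁V₁ − P₂V₂)/(γ−1) = (10110 − 13230)/0.4 = -7798 J.
After step 1: P = 1825 kPa, V = 7.25 L, T = 503.8 K.
Step 2 (isothermal): W = P₁V₁ ln(V₂/V₁) = (13230) ln(12.8/7.25) = 7520 J.
W_total = -7798 + 7520 = -277.8 J.

W_total ≈ -278 J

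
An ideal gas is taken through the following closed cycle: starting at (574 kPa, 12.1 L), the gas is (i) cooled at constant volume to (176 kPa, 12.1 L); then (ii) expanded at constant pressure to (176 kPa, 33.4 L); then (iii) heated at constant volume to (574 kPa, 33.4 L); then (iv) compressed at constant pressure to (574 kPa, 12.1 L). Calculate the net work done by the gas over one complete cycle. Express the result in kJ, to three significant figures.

Constant-volume legs do no work.
W(ii) = (176)(33.4 − 12.1) = 3749 J; W(iv) = (574)(12.1 − 33.4) = -12226 J.
W_net = 3749 − 12226 = -8477 J (the counter-clockwise enclosed area).

W_net ≈ -8.48 kJ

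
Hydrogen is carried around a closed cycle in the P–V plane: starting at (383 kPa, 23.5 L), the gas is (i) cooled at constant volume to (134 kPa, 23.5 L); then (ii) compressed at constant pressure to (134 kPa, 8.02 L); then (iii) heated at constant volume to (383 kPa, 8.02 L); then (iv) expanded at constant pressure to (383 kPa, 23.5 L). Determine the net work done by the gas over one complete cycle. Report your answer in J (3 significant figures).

Constant-volume legs do no work.
W(ii) = (134)(8.02 − 23.5) = -2074 J; W(iv) = (383)(23.5 − 8.02) = 5929 J.
W_net = -2074 + 5929 = 3855 J (the clockwise enclosed area).

W_net ≈ 3850 J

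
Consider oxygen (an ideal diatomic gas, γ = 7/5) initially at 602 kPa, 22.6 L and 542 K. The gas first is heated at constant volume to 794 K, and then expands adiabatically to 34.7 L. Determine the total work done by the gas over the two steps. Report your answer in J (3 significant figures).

W_total ≈ 7850 J

Step 1 (isochoric): W = 0 (constant volume).
After step 1: P = 881.9 kPa (V unchanged).
Step 2 (adiabatic): W = (P₁V₁ − P₂V₂)/(γ−1) = (19931 − 16789)/0.4 = 7853 J.
W_total = 0 + 7853 = 7853 J.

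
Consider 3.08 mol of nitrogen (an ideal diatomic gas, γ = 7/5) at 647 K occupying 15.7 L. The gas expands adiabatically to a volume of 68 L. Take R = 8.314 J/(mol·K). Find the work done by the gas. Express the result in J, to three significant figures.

Adiabatic: TV^(γ−1) = const with γ = 7/5.
T₂ = T₁ (V₁/V₂)^(γ−1) = 647 × (15.7/68)^0.4 = 647 × 0.5564 = 360 K.
W_by = nCᵥ(T₁ − T₂) = (3.08)(20.79)(647 − 360) = 18375 J.

W ≈ 18400 J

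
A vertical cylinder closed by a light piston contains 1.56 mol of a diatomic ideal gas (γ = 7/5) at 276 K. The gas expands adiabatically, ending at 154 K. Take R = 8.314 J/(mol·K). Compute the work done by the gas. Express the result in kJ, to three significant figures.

Adiabatic ⇒ Q = 0, so W_by = −ΔU = nCᵥ(T₁ − T₂).
Cᵥ = 5R/2 = 20.79 J/(mol·K).
W = (1.56)(20.79)(276 − 154) = 3956 J.

W ≈ 3.96 kJ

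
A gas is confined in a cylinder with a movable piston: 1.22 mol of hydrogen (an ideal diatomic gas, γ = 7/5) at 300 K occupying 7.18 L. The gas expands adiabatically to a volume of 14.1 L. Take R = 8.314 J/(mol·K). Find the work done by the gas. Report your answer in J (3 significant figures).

Adiabatic: TV^(γ−1) = const with γ = 7/5.
T₂ = T₁ (V₁/V₂)^(γ−1) = 300 × (7.18/14.1)^0.4 = 300 × 0.7634 = 229 K.
W_by = nCᵥ(T₁ − T₂) = (1.22)(20.79)(300 − 229) = 1800 J.

W ≈ 1800 J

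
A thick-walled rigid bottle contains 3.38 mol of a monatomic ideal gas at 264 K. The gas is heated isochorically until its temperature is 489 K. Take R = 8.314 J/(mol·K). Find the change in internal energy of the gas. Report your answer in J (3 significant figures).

Constant volume ⇒ W = 0, so Q = ΔU = nCᵥΔT with Cᵥ = 3R/2 = 12.47 J/(mol·K).
ΔU = (3.38)(12.47)(489 − 264) = 9484 J.

ΔU ≈ 9480 J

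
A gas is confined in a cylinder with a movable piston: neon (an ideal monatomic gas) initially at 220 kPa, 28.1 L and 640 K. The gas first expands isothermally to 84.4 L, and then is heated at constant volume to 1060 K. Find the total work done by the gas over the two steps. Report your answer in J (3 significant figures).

W_total ≈ 6800 J

Step 1 (isothermal): W = P₁V₁ ln(V₂/V₁) = (6182) ln(84.4/28.1) = 6799 J.
Step 2 (isochoric): W = 0 (constant volume).
W_total = 6799 + 0 = 6799 J.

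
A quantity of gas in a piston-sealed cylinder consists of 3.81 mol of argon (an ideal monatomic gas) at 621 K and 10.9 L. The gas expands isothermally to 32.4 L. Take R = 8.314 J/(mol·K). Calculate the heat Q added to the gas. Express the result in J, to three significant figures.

Isothermal ⇒ ΔU = 0, so Q = W = nRT ln(V₂/V₁).
Q = (3.81)(8.314)(621) ln(32.4/10.9) = 19671 × 1.089 = 21430 J.

Q ≈ 21400 J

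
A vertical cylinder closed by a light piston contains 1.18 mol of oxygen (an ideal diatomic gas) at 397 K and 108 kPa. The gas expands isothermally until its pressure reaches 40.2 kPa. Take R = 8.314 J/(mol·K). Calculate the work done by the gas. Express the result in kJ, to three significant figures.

Isothermal process: W = nRT ln(V₂/V₁) = nRT ln(P₁/P₂).
W = (1.18)(8.314)(397) × ln(108/40.2)
  = 3895 × ln(2.687) = 3895 × 0.9883
W_by_gas = 3849 J.

W ≈ 3.85 kJ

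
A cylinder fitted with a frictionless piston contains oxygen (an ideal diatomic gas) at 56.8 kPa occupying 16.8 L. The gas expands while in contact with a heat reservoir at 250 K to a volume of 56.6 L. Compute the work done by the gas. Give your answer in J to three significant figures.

W ≈ 1160 J

Isothermal: W = nRT ln(V₂/V₁) = P₁V₁ ln(V₂/V₁).
P₁V₁ = (56.8 kPa)(16.8 L) = 954.2 J.
W = 954.2 × ln(56.6/16.8) = 954.2 × 1.215
W_by_gas = 1159 J.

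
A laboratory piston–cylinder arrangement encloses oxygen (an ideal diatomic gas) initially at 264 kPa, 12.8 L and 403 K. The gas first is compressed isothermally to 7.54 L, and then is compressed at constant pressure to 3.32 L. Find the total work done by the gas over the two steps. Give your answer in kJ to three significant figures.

W_total ≈ -3.68 kJ

Step 1 (isothermal): W = P₁V₁ ln(V₂/V₁) = (3379) ln(7.54/12.8) = -1788 J.
After step 1: P = 448.2 kPa, V = 7.54 L, T = 403 K.
Step 2 (isobaric): W = PΔV = (448.2 kPa)(3.32 − 7.54 L) = -1891 J.
W_total = -1788 − 1891 = -3680 J.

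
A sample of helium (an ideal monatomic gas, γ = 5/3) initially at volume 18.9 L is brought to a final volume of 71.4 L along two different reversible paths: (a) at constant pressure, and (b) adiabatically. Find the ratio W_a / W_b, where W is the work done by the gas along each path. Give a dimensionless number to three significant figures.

Path (a) isobaric: W = P₁(V₂ − V₁) → W_a/(P₁V₁) = 2.778.
Path (b) adiabatic: W = P₁V₁(1 − (V₁/V₂)^(γ−1))/(γ−1) → W_b/(P₁V₁) = 0.8816.
W_a / W_b = 2.778 / 0.8816 = 3.151.

W_a / W_b ≈ 3.15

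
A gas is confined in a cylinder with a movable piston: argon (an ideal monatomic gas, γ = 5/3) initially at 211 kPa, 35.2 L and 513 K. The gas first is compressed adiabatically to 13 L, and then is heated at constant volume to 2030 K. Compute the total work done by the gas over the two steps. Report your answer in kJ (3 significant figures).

W_total ≈ -10.5 kJ

Step 1 (adiabatic): W = (P₁V₁ − P₂V₂)/(γ−1) = (7427 − 14429)/0.667 = -10502 J.
Step 2 (isochoric): W = 0 (constant volume).
W_total = -10502 + 0 = -10502 J.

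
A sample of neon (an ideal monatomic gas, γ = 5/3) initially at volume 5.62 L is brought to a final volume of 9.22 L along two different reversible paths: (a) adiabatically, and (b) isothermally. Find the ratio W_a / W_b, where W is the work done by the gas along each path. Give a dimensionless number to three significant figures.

Path (a) adiabatic: W = P₁V₁(1 − (V₁/V₂)^(γ−1))/(γ−1) → W_a/(P₁V₁) = 0.4216.
Path (b) isothermal: W = P₁V₁ ln(V₂/V₁) → W_b/(P₁V₁) = 0.495.
W_a / W_b = 0.4216 / 0.495 = 0.8517.

W_a / W_b ≈ 0.852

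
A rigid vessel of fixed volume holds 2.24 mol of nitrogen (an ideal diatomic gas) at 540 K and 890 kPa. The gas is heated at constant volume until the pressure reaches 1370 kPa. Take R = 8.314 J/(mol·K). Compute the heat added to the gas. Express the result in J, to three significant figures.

Q ≈ 13600 J

Constant volume ⇒ W = 0, so Q = ΔU = nCᵥΔT with Cᵥ = 5R/2 = 20.79 J/(mol·K).
At constant V, T₂/T₁ = P₂/P₁ ⇒ ΔT = T₁(P₂/P₁ − 1) = 540·(1370/890 − 1) = 291.2 K.
ΔU = (2.24)(20.79)(291.2) = 13559 J.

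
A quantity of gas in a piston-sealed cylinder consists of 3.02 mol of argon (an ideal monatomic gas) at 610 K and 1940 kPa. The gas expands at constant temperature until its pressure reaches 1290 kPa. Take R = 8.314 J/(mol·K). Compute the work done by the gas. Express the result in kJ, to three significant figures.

W ≈ 6.25 kJ

Isothermal process: W = nRT ln(V₂/V₁) = nRT ln(P₁/P₂).
W = (3.02)(8.314)(610) × ln(1940/1290)
  = 15316 × ln(1.504) = 15316 × 0.408
W_by_gas = 6250 J.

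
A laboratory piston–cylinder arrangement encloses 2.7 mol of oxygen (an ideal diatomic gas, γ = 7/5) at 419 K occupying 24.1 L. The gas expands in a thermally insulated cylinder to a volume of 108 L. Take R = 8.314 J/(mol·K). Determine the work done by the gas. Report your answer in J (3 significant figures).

Adiabatic: TV^(γ−1) = const with γ = 7/5.
T₂ = T₁ (V₁/V₂)^(γ−1) = 419 × (24.1/108)^0.4 = 419 × 0.5488 = 230 K.
W_by = nCᵥ(T₁ − T₂) = (2.7)(20.79)(419 − 230) = 10609 J.

W ≈ 10600 J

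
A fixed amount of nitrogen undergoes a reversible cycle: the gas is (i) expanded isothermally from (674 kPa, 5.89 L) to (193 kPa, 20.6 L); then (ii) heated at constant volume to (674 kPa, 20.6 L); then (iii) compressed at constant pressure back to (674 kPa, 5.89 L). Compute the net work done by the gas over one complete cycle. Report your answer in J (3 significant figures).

Leg (i): W = PᵢVᵢ ln(V_f/Vᵢ) = (3970) ln(20.6/5.89) = 4970 J.
Leg (ii): W = 0.
Leg (iii): W = PΔV = (674)(5.89 − 20.6) = -9915 J.
W_net = 4970 − 9915 = -4944 J.

W_net ≈ -4940 J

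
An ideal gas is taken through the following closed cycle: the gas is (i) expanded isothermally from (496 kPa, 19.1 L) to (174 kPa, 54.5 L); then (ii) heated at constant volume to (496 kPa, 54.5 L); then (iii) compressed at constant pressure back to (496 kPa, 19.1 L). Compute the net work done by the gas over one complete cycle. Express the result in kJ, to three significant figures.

Leg (i): W = PᵢVᵢ ln(V_f/Vᵢ) = (9474) ln(54.5/19.1) = 9933 J.
Leg (ii): W = 0.
Leg (iii): W = PΔV = (496)(19.1 − 54.5) = -17558 J.
W_net = 9933 − 17558 = -7625 J.

W_net ≈ -7.63 kJ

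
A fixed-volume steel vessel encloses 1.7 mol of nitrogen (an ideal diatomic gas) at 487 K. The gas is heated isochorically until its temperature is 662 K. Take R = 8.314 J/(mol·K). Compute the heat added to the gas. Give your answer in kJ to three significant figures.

Constant volume ⇒ W = 0, so Q = ΔU = nCᵥΔT with Cᵥ = 5R/2 = 20.79 J/(mol·K).
ΔU = (1.7)(20.79)(662 − 487) = 6184 J.

Q ≈ 6.18 kJ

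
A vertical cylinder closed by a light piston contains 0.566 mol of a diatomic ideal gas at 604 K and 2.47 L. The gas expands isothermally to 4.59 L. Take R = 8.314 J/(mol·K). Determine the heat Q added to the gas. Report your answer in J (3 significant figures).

Isothermal ⇒ ΔU = 0, so Q = W = nRT ln(V₂/V₁).
Q = (0.566)(8.314)(604) ln(4.59/2.47) = 2842 × 0.6197 = 1761 J.

Q ≈ 1760 J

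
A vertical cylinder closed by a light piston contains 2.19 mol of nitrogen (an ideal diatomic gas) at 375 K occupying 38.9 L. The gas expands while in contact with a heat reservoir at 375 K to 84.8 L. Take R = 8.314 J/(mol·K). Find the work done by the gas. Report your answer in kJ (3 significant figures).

Isothermal: W = nRT ln(V₂/V₁).
W = (2.19)(8.314)(375) × ln(84.8/38.9)
  = 6828 × 0.7793
W_by_gas = 5321 J.

W ≈ 5.32 kJ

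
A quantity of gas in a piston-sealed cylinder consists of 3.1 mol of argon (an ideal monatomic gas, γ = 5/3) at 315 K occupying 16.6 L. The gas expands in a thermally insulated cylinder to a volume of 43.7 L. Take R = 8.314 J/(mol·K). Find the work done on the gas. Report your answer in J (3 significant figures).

W ≈ -5790 J

Adiabatic: TV^(γ−1) = const with γ = 5/3.
T₂ = T₁ (V₁/V₂)^(γ−1) = 315 × (16.6/43.7)^0.667 = 315 × 0.5245 = 165.2 K.
W_by = nCᵥ(T₁ − T₂) = (3.1)(12.47)(315 − 165.2) = 5791 J.
Work on gas = −W_by = -5791 J.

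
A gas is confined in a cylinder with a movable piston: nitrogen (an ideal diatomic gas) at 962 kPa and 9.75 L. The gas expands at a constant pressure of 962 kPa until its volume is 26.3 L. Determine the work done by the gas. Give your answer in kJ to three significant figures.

W ≈ 15.9 kJ

Isobaric: W = P ΔV.
W = (962 kPa)(26.3 − 9.75 L) = (962)(16.55) = 15921 J.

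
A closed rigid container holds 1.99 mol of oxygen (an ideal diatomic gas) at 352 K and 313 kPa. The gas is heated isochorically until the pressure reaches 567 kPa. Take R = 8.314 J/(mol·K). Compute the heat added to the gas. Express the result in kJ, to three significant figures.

Constant volume ⇒ W = 0, so Q = ΔU = nCᵥΔT with Cᵥ = 5R/2 = 20.79 J/(mol·K).
At constant V, T₂/T₁ = P₂/P₁ ⇒ ΔT = T₁(P₂/P₁ − 1) = 352·(567/313 − 1) = 285.6 K.
ΔU = (1.99)(20.79)(285.6) = 11815 J.

Q ≈ 11.8 kJ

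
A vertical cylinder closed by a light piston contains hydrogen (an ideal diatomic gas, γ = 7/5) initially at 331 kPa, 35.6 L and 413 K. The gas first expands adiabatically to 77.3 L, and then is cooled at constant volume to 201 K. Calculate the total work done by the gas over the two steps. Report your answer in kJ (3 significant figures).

Step 1 (adiabatic): W = (P₁V₁ − P₂V₂)/(γ−1) = (11784 − 8641)/0.4 = 7855 J.
Step 2 (isochoric): W = 0 (constant volume).
W_total = 7855 + 0 = 7855 J.

W_total ≈ 7.86 kJ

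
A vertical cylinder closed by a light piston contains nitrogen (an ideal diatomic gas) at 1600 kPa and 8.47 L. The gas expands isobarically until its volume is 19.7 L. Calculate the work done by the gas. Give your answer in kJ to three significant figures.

Isobaric: W = P ΔV.
W = (1600 kPa)(19.7 − 8.47 L) = (1600)(11.23) = 17968 J.

W ≈ 18.0 kJ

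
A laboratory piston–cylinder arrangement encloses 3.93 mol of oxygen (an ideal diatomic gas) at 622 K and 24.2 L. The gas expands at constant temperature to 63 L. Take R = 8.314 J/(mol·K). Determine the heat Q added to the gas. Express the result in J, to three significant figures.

Q ≈ 19400 J

Isothermal ⇒ ΔU = 0, so Q = W = nRT ln(V₂/V₁).
Q = (3.93)(8.314)(622) ln(63/24.2) = 20323 × 0.9568 = 19445 J.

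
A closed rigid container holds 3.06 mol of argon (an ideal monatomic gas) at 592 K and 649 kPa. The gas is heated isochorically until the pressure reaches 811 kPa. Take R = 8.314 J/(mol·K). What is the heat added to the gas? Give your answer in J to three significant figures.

Q ≈ 5640 J

Constant volume ⇒ W = 0, so Q = ΔU = nCᵥΔT with Cᵥ = 3R/2 = 12.47 J/(mol·K).
At constant V, T₂/T₁ = P₂/P₁ ⇒ ΔT = T₁(P₂/P₁ − 1) = 592·(811/649 − 1) = 147.8 K.
ΔU = (3.06)(12.47)(147.8) = 5639 J.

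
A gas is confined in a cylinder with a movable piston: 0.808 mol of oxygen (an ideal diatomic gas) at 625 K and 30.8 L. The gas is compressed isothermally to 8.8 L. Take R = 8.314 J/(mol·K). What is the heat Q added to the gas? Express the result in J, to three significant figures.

Q ≈ -5260 J

Isothermal ⇒ ΔU = 0, so Q = W = nRT ln(V₂/V₁).
Q = (0.808)(8.314)(625) ln(8.8/30.8) = 4199 × -1.253 = -5260 J.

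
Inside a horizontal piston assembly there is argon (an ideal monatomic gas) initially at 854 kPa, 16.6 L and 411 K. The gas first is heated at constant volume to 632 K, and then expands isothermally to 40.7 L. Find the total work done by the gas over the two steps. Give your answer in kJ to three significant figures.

Step 1 (isochoric): W = 0 (constant volume).
After step 1: P = 1313 kPa (V unchanged).
Step 2 (isothermal): W = P₁V₁ ln(V₂/V₁) = (21799) ln(40.7/16.6) = 19550 J.
W_total = 0 + 19550 = 19550 J.

W_total ≈ 19.6 kJ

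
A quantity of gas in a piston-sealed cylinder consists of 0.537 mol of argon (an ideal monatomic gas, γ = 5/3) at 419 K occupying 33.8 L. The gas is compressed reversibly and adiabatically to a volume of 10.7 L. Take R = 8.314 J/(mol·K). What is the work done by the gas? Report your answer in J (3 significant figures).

Adiabatic: TV^(γ−1) = const with γ = 5/3.
T₂ = T₁ (V₁/V₂)^(γ−1) = 419 × (33.8/10.7)^0.667 = 419 × 2.153 = 902.1 K.
W_by = nCᵥ(T₁ − T₂) = (0.537)(12.47)(419 − 902.1) = -3235 J.

W ≈ -3240 J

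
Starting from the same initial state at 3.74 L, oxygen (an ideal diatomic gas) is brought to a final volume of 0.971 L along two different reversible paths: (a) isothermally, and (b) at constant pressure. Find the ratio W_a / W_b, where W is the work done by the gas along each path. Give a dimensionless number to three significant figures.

Path (a) isothermal: W = P₁V₁ ln(V₂/V₁) → W_a/(P₁V₁) = -1.349.
Path (b) isobaric: W = P₁(V₂ − V₁) → W_b/(P₁V₁) = -0.7404.
W_a / W_b = -1.349 / -0.7404 = 1.821.

W_a / W_b ≈ 1.82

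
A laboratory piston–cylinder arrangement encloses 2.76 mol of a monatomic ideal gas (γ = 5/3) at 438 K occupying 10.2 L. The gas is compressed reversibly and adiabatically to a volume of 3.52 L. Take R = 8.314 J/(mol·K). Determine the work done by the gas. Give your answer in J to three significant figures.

Adiabatic: TV^(γ−1) = const with γ = 5/3.
T₂ = T₁ (V₁/V₂)^(γ−1) = 438 × (10.2/3.52)^0.667 = 438 × 2.033 = 890.3 K.
W_by = nCᵥ(T₁ − T₂) = (2.76)(12.47)(438 − 890.3) = -15566 J.

W ≈ -15600 J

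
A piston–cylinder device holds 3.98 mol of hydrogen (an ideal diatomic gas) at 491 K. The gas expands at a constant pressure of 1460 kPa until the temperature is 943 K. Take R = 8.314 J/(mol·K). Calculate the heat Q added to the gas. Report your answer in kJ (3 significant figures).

Q ≈ 52.3 kJ

Isobaric: W = nRΔT = (3.98)(8.314)(452) = 14957 J.
ΔU = nCᵥΔT with Cᵥ = 5R/2: ΔU = (3.98)(20.79)(452) = 37391 J.
Q = ΔU + W = 37391 + 14957 = 52348 J.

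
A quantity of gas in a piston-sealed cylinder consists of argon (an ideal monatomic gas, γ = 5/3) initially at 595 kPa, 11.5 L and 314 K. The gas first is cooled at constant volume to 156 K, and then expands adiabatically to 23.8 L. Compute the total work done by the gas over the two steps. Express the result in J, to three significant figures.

W_total ≈ 1960 J

Step 1 (isochoric): W = 0 (constant volume).
After step 1: P = 295.6 kPa (V unchanged).
Step 2 (adiabatic): W = (P₁V₁ − P₂V₂)/(γ−1) = (3399 − 2093)/0.667 = 1959 J.
W_total = 0 + 1959 = 1959 J.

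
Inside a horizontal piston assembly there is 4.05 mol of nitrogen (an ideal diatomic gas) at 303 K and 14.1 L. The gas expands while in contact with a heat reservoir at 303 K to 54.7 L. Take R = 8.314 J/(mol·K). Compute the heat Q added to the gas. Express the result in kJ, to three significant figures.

Isothermal ⇒ ΔU = 0, so Q = W = nRT ln(V₂/V₁).
Q = (4.05)(8.314)(303) ln(54.7/14.1) = 10203 × 1.356 = 13831 J.

Q ≈ 13.8 kJ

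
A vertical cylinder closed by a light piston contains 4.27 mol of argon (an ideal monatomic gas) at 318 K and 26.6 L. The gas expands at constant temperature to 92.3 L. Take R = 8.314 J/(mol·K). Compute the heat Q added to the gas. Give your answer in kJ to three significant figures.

Q ≈ 14.0 kJ

Isothermal ⇒ ΔU = 0, so Q = W = nRT ln(V₂/V₁).
Q = (4.27)(8.314)(318) ln(92.3/26.6) = 11289 × 1.244 = 14045 J.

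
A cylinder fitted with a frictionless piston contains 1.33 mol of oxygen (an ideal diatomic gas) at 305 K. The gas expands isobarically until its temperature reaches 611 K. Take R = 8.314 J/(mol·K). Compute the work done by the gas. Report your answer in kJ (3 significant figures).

W ≈ 3.38 kJ

Isobaric: W = P ΔV = nR ΔT.
W = (1.33)(8.314)(611 − 305) = 3384 J.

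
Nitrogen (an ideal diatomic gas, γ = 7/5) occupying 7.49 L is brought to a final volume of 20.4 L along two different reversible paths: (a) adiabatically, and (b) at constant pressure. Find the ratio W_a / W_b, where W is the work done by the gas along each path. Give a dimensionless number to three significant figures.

Path (a) adiabatic: W = P₁V₁(1 − (V₁/V₂)^(γ−1))/(γ−1) → W_a/(P₁V₁) = 0.8255.
Path (b) isobaric: W = P₁(V₂ − V₁) → W_b/(P₁V₁) = 1.724.
W_a / W_b = 0.8255 / 1.724 = 0.4789.

W_a / W_b ≈ 0.479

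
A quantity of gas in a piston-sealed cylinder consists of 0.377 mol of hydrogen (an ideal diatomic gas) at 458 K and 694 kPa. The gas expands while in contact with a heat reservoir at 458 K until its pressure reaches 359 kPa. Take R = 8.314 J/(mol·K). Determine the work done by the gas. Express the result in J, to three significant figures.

Isothermal process: W = nRT ln(V₂/V₁) = nRT ln(P₁/P₂).
W = (0.377)(8.314)(458) × ln(694/359)
  = 1436 × ln(1.933) = 1436 × 0.6591
W_by_gas = 946.2 J.

W ≈ 946 J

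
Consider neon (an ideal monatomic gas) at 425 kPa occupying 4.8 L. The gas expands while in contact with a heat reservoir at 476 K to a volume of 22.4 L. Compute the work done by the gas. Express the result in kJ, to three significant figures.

Isothermal: W = nRT ln(V₂/V₁) = P₁V₁ ln(V₂/V₁).
P₁V₁ = (425 kPa)(4.8 L) = 2040 J.
W = 2040 × ln(22.4/4.8) = 2040 × 1.54
W_by_gas = 3143 J.

W ≈ 3.14 kJ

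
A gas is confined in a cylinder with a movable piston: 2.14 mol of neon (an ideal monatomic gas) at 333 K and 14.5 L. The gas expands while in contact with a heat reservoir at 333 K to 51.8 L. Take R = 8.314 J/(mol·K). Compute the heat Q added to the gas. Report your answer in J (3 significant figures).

Q ≈ 7540 J

Isothermal ⇒ ΔU = 0, so Q = W = nRT ln(V₂/V₁).
Q = (2.14)(8.314)(333) ln(51.8/14.5) = 5925 × 1.273 = 7544 J.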